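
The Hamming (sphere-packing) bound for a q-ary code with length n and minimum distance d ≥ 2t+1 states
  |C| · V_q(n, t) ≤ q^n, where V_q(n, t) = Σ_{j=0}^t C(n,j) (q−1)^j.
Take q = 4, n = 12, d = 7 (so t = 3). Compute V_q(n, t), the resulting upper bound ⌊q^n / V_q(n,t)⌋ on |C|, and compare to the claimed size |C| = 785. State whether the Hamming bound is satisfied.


V_q(n, t) = 6571, q^n = 16777216, Hamming bound = 2553, |C| = 785 ≤ bound (satisfied).

Step 1: Compute V_q(n, t) = Σ_{j=0}^3 C(n, j) (q−1)^j.
  j = 0: C(12,0)·(3)^0 = 1·1 = 1.
  j = 1: C(12,1)·(3)^1 = 12·3 = 36.
  j = 2: C(12,2)·(3)^2 = 66·9 = 594.
  j = 3: C(12,3)·(3)^3 = 220·27 = 5940.
  V_q(n, t) = 1 + 36 + 594 + 5940 = 6571.
Step 2: q^n = 4^12 = 16777216.
Step 3: Hamming bound ⌊q^n / V_q(n,t)⌋ = ⌊16777216/6571⌋ = 2553.
Step 4: Compare |C| = 785 to 2553: satisfied.
The claimed |C| lies below the Hamming bound.


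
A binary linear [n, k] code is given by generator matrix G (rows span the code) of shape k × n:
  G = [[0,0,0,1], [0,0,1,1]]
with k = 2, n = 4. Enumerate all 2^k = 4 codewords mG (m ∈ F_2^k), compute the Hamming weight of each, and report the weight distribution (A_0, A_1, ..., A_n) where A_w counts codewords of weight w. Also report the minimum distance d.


Weight distribution: A_0 = 1, A_1 = 2, A_2 = 1. Minimum distance d = 1.

Enumerate all 2^2 = 4 messages m ∈ F_2^2.
For each, compute codeword c = mG in F_2^4, then tally its weight.
  m = 00 → c = 0000, weight = 0.
  m = 10 → c = 0001, weight = 1.
  m = 01 → c = 0011, weight = 2.
  m = 11 → c = 0010, weight = 1.
Tally weights:
  weight 0: 1 codewords.
  weight 1: 2 codewords.
  weight 2: 1 codewords.
Minimum distance d = smallest w > 0 with A_w > 0 = 1.
Sanity: Σ A_w = 4 = 2^2 = 4 ✓.


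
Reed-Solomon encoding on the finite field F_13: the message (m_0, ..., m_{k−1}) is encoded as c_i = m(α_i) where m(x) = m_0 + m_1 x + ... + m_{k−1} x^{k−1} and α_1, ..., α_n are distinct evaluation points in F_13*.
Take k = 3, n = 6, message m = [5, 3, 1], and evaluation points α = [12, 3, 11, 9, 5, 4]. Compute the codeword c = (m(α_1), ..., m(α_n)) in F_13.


c = [3, 10, 3, 9, 6, 7]

Message polynomial: m(x) = 5 + 3·x + 1·x^2 (mod 13).
For each evaluation point α_i, compute m(α_i) mod 13:
  α_1 = 12: Horner steps 1 → 2 → 3, so m(12) = 3.
  α_2 = 3: Horner steps 1 → 6 → 10, so m(3) = 10.
  α_3 = 11: Horner steps 1 → 1 → 3, so m(11) = 3.
  α_4 = 9: Horner steps 1 → 12 → 9, so m(9) = 9.
  α_5 = 5: Horner steps 1 → 8 → 6, so m(5) = 6.
  α_6 = 4: Horner steps 1 → 7 → 7, so m(4) = 7.
Codeword c = [3, 10, 3, 9, 6, 7] ∈ F_13^6.


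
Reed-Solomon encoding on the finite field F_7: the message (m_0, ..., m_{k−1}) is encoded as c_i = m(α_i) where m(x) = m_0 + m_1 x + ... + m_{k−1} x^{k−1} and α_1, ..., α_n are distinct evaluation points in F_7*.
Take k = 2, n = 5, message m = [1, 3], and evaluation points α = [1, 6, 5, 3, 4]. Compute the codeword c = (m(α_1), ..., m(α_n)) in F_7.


c = [4, 5, 2, 3, 6]

Message polynomial: m(x) = 1 + 3·x (mod 7).
For each evaluation point α_i, compute m(α_i) mod 7:
  α_1 = 1: Horner steps 3 → 4, so m(1) = 4.
  α_2 = 6: Horner steps 3 → 5, so m(6) = 5.
  α_3 = 5: Horner steps 3 → 2, so m(5) = 2.
  α_4 = 3: Horner steps 3 → 3, so m(3) = 3.
  α_5 = 4: Horner steps 3 → 6, so m(4) = 6.
Codeword c = [4, 5, 2, 3, 6] ∈ F_7^5.


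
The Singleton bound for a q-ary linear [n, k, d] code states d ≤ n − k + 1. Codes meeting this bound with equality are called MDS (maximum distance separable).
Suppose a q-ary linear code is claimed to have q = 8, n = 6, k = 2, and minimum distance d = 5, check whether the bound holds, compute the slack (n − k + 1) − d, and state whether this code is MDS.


Singleton RHS = n − k + 1 = 5, slack = 0, bound satisfied, MDS.

Singleton bound: d ≤ n − k + 1.
Here n = 6, k = 2, so n − k + 1 = 5.
Given d = 5, check d ≤ 5: YES.
Slack = (n − k + 1) − d = 0.
The code is MDS (slack = 0).
Description: the claimed parameters are [6, 2, 5]_8; such a code would be MDS (meets Singleton bound).


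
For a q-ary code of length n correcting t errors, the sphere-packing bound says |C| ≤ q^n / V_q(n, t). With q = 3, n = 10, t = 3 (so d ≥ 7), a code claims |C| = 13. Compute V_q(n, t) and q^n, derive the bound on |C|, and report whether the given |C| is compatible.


V_q(n, t) = 1161, q^n = 59049, Hamming bound = 50, |C| = 13 ≤ bound (satisfied).

Step 1: Compute V_q(n, t) = Σ_{j=0}^3 C(n, j) (q−1)^j.
  j = 0: C(10,0)·(2)^0 = 1·1 = 1.
  j = 1: C(10,1)·(2)^1 = 10·2 = 20.
  j = 2: C(10,2)·(2)^2 = 45·4 = 180.
  j = 3: C(10,3)·(2)^3 = 120·8 = 960.
  V_q(n, t) = 1 + 20 + 180 + 960 = 1161.
Step 2: q^n = 3^10 = 59049.
Step 3: Hamming bound ⌊q^n / V_q(n,t)⌋ = ⌊59049/1161⌋ = 50.
Step 4: Compare |C| = 13 to 50: satisfied.
The claimed |C| lies below the Hamming bound.


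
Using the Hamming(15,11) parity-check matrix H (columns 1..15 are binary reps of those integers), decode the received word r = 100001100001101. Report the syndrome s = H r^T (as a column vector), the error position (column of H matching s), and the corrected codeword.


s = (1, 1, 1, 0)^T, error position = 14, corrected codeword c = 100001100001111

Compute s = H r^T mod 2 one row at a time:
  s_1 = 0 + 0 + 0 + 0 + 1 + 1 + 0 + 1 = 3 ≡ 1 (mod 2).
  s_2 = 0 + 0 + 1 + 1 + 1 + 1 + 0 + 1 = 5 ≡ 1 (mod 2).
  s_3 = 0 + 0 + 1 + 1 + 0 + 0 + 0 + 1 = 3 ≡ 1 (mod 2).
  s_4 = 1 + 0 + 0 + 1 + 0 + 0 + 1 + 1 = 4 ≡ 0 (mod 2).
s = (1, 1, 1, 0)^T — this equals column 14 of H (binary 1110), so error is at position 14.
Correct: flip bit 14 of r = 100001100001101 to get c = 100001100001111.


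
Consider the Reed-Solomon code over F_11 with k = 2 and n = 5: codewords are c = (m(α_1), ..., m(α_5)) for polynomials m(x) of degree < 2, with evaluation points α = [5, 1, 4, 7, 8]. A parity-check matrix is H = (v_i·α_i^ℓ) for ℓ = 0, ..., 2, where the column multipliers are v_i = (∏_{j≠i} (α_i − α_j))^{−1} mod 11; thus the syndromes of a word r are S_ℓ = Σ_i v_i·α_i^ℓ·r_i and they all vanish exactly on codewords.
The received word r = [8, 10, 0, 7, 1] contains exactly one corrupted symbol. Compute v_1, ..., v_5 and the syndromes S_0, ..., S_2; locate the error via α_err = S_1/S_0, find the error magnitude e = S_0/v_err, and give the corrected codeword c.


S = (1, 4, 5), error at position 3, error magnitude e = 8, c = [8, 10, 3, 7, 1].

Step 1: column multipliers v_i = (∏_{j≠i}(α_i − α_j))^{−1} mod 11.
  i = 1 (α = 5): (5−1)(5−4)(5−7)(5−8) = 4·1·(−2)·(−3) = 24 ≡ 2, so v_1 = 2^{−1} = 6 (mod 11).
  i = 2 (α = 1): (1−5)(1−4)(1−7)(1−8) = (−4)·(−3)·(−6)·(−7) = 504 ≡ 9, so v_2 = 9^{−1} = 5 (mod 11).
  i = 3 (α = 4): (4−5)(4−1)(4−7)(4−8) = (−1)·3·(−3)·(−4) = −36 ≡ 8, so v_3 = 8^{−1} = 7 (mod 11).
  i = 4 (α = 7): (7−5)(7−1)(7−4)(7−8) = 2·6·3·(−1) = −36 ≡ 8, so v_4 = 8^{−1} = 7 (mod 11).
  i = 5 (α = 8): (8−5)(8−1)(8−4)(8−7) = 3·7·4·1 = 84 ≡ 7, so v_5 = 7^{−1} = 8 (mod 11).
  v = [6, 5, 7, 7, 8].
Step 2: syndromes of r = [8, 10, 0, 7, 1] (all sums mod 11).
  S_0 = Σ v_i r_i = 6·8 + 5·10 + 7·0 + 7·7 + 8·1 = 155 ≡ 1.
  S_1 = Σ v_i α_i r_i = 6·5·8 + 5·1·10 + 7·4·0 + 7·7·7 + 8·8·1 = 697 ≡ 4.
  α_i^2 mod 11 = [3, 1, 5, 5, 9].
  S_2 = Σ v_i α_i^2 r_i = 6·3·8 + 5·1·10 + 7·5·0 + 7·5·7 + 8·9·1 = 511 ≡ 5.
  S = (1, 4, 5) ≠ 0, so r is not a codeword (an error is present).
Step 3: locate the error. For a single error e at position i, S_ℓ = v_i·e·α_i^ℓ, so α_err = S_1/S_0.
  S_0^{−1} = 1^{−1} = 1 (mod 11), so α_err = 4·1 = 4 ≡ 4 = α_3. Error position i = 3.
  Consistency check: S_2/S_1 = 5·3 = 15 ≡ 4 = α_err ✓ (single-error assumption holds).
Step 4: error magnitude e = S_0/v_3 = S_0·∏_{j≠3}(α_3 − α_j) = 1·8 = 8 ≡ 8 (mod 11).
Step 5: correct position 3: c_3 = r_3 − e = 0 − 8 ≡ 3 (mod 11). Hence c = [8, 10, 3, 7, 1].
  Check: interpolating c through the α_i gives m(x) = 5 + 5·x (degree < 2) with m(α_i) = c_i for every i, so c is indeed a codeword.


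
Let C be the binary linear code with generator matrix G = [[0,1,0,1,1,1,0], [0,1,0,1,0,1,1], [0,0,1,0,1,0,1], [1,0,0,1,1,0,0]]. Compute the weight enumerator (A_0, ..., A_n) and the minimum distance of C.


Weight distribution: A_0 = 1, A_1 = 1, A_2 = 1, A_3 = 4, A_4 = 5, A_5 = 3, A_6 = 1. Minimum distance d = 1.

Enumerate all 2^4 = 16 messages m ∈ F_2^4.
For each, compute codeword c = mG in F_2^7, then tally its weight.
  m = 0000 → c = 0000000, weight = 0.
  m = 1000 → c = 0101110, weight = 4.
  m = 0100 → c = 0101011, weight = 4.
  m = 1100 → c = 0000101, weight = 2.
  m = 0010 → c = 0010101, weight = 3.
  m = 1010 → c = 0111011, weight = 5.
  m = 0110 → c = 0111110, weight = 5.
  m = 1110 → c = 0010000, weight = 1.
  m = 0001 → c = 1001100, weight = 3.
  m = 1001 → c = 1100010, weight = 3.
  m = 0101 → c = 1100111, weight = 5.
  m = 1101 → c = 1001001, weight = 3.
  m = 0011 → c = 1011001, weight = 4.
  m = 1011 → c = 1110111, weight = 6.
  m = 0111 → c = 1110010, weight = 4.
  m = 1111 → c = 1011100, weight = 4.
Tally weights:
  weight 0: 1 codewords.
  weight 1: 1 codewords.
  weight 2: 1 codewords.
  weight 3: 4 codewords.
  weight 4: 5 codewords.
  weight 5: 3 codewords.
  weight 6: 1 codewords.
Minimum distance d = smallest w > 0 with A_w > 0 = 1.
Sanity: Σ A_w = 16 = 2^4 = 16 ✓.


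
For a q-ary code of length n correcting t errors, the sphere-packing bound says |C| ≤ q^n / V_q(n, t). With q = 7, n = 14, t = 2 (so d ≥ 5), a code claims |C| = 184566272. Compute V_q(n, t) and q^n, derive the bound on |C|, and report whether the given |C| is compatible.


V_q(n, t) = 3361, q^n = 678223072849, Hamming bound = 201792047, |C| = 184566272 ≤ bound (satisfied).

Step 1: Compute V_q(n, t) = Σ_{j=0}^2 C(n, j) (q−1)^j.
  j = 0: C(14,0)·(6)^0 = 1·1 = 1.
  j = 1: C(14,1)·(6)^1 = 14·6 = 84.
  j = 2: C(14,2)·(6)^2 = 91·36 = 3276.
  V_q(n, t) = 1 + 84 + 3276 = 3361.
Step 2: q^n = 7^14 = 678223072849.
Step 3: Hamming bound ⌊q^n / V_q(n,t)⌋ = ⌊678223072849/3361⌋ = 201792047.
Step 4: Compare |C| = 184566272 to 201792047: satisfied.
The claimed |C| lies below the Hamming bound.


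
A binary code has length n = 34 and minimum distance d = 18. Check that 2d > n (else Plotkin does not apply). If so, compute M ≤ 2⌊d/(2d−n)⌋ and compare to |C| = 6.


Plotkin bound M ≤ 18; given |C| = 6 ≤ bound (satisfied).

Check applicability: 2d = 36, n = 34.
2d − n = 2 > 0, so Plotkin applies.
Compute d/(2d−n) = 18/2 ≈ 9.0000.
⌊d/(2d−n)⌋ = 9.
Plotkin bound: M ≤ 2·9 = 18.
Given |C| = 6, check: satisfied.
This |C| is below the Plotkin bound.


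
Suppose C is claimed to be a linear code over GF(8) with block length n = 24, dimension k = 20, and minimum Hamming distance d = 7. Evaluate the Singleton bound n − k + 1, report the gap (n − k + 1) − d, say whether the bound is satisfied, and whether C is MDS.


Singleton RHS = n − k + 1 = 5, slack = -2, bound violated (no such code; not MDS).

Singleton bound: d ≤ n − k + 1.
Here n = 24, k = 20, so n − k + 1 = 5.
Given d = 7, check d ≤ 5: NO.
Slack = (n − k + 1) − d = -2.
The slack is negative: d = 7 exceeds n − k + 1 = 5 by 2, so the Singleton bound is violated and no linear [24, 20, 7]_8 code can exist. In particular it is not MDS (MDS requires d = n − k + 1 exactly).
Description: the claimed parameters are [24, 20, 7]_8; such a code would be impossible (violates the Singleton bound).


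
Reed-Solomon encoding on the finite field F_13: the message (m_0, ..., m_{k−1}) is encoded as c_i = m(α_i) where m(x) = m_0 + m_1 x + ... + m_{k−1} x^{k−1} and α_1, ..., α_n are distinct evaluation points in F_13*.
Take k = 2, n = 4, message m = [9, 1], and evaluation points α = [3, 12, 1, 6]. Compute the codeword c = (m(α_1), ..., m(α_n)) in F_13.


c = [12, 8, 10, 2]

Message polynomial: m(x) = 9 + 1·x (mod 13).
For each evaluation point α_i, compute m(α_i) mod 13:
  α_1 = 3: Horner steps 1 → 12, so m(3) = 12.
  α_2 = 12: Horner steps 1 → 8, so m(12) = 8.
  α_3 = 1: Horner steps 1 → 10, so m(1) = 10.
  α_4 = 6: Horner steps 1 → 2, so m(6) = 2.
Codeword c = [12, 8, 10, 2] ∈ F_13^4.


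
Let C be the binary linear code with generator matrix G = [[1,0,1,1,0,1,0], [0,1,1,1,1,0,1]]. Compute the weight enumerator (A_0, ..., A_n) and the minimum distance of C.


Weight distribution: A_0 = 1, A_4 = 1, A_5 = 2. Minimum distance d = 4.

Enumerate all 2^2 = 4 messages m ∈ F_2^2.
For each, compute codeword c = mG in F_2^7, then tally its weight.
  m = 00 → c = 0000000, weight = 0.
  m = 10 → c = 1011010, weight = 4.
  m = 01 → c = 0111101, weight = 5.
  m = 11 → c = 1100111, weight = 5.
Tally weights:
  weight 0: 1 codewords.
  weight 4: 1 codewords.
  weight 5: 2 codewords.
Minimum distance d = smallest w > 0 with A_w > 0 = 4.
Sanity: Σ A_w = 4 = 2^2 = 4 ✓.


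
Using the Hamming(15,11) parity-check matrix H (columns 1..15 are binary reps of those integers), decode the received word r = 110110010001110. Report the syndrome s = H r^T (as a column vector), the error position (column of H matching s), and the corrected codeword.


s = (0, 1, 0, 1)^T, error position = 5, corrected codeword c = 110100010001110

Compute s = H r^T mod 2 one row at a time:
  s_1 = 1 + 0 + 0 + 0 + 1 + 1 + 1 + 0 = 4 ≡ 0 (mod 2).
  s_2 = 1 + 1 + 0 + 0 + 1 + 1 + 1 + 0 = 5 ≡ 1 (mod 2).
  s_3 = 1 + 0 + 0 + 0 + 0 + 0 + 1 + 0 = 2 ≡ 0 (mod 2).
  s_4 = 1 + 0 + 1 + 0 + 0 + 0 + 1 + 0 = 3 ≡ 1 (mod 2).
s = (0, 1, 0, 1)^T — this equals column 5 of H (binary 0101), so error is at position 5.
Correct: flip bit 5 of r = 110110010001110 to get c = 110100010001110.


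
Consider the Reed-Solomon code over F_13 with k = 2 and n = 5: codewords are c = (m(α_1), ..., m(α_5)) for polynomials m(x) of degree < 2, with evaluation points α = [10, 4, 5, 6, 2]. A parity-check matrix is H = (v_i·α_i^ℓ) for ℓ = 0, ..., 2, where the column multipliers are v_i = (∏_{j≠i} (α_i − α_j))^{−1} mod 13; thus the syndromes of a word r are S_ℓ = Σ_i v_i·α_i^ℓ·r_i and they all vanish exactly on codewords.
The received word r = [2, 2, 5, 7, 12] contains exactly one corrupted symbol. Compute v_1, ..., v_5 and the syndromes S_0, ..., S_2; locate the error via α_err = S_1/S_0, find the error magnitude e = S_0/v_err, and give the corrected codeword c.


S = (6, 11, 5), error at position 2, error magnitude e = 12, c = [2, 3, 5, 7, 12].

Step 1: column multipliers v_i = (∏_{j≠i}(α_i − α_j))^{−1} mod 13.
  i = 1 (α = 10): (10−4)(10−5)(10−6)(10−2) = 6·5·4·8 = 960 ≡ 11, so v_1 = 11^{−1} = 6 (mod 13).
  i = 2 (α = 4): (4−10)(4−5)(4−6)(4−2) = (−6)·(−1)·(−2)·2 = −24 ≡ 2, so v_2 = 2^{−1} = 7 (mod 13).
  i = 3 (α = 5): (5−10)(5−4)(5−6)(5−2) = (−5)·1·(−1)·3 = 15 ≡ 2, so v_3 = 2^{−1} = 7 (mod 13).
  i = 4 (α = 6): (6−10)(6−4)(6−5)(6−2) = (−4)·2·1·4 = −32 ≡ 7, so v_4 = 7^{−1} = 2 (mod 13).
  i = 5 (α = 2): (2−10)(2−4)(2−5)(2−6) = (−8)·(−2)·(−3)·(−4) = 192 ≡ 10, so v_5 = 10^{−1} = 4 (mod 13).
  v = [6, 7, 7, 2, 4].
Step 2: syndromes of r = [2, 2, 5, 7, 12] (all sums mod 13).
  S_0 = Σ v_i r_i = 6·2 + 7·2 + 7·5 + 2·7 + 4·12 = 123 ≡ 6.
  S_1 = Σ v_i α_i r_i = 6·10·2 + 7·4·2 + 7·5·5 + 2·6·7 + 4·2·12 = 531 ≡ 11.
  α_i^2 mod 13 = [9, 3, 12, 10, 4].
  S_2 = Σ v_i α_i^2 r_i = 6·9·2 + 7·3·2 + 7·12·5 + 2·10·7 + 4·4·12 = 902 ≡ 5.
  S = (6, 11, 5) ≠ 0, so r is not a codeword (an error is present).
Step 3: locate the error. For a single error e at position i, S_ℓ = v_i·e·α_i^ℓ, so α_err = S_1/S_0.
  S_0^{−1} = 6^{−1} = 11 (mod 13), so α_err = 11·11 = 121 ≡ 4 = α_2. Error position i = 2.
  Consistency check: S_2/S_1 = 5·6 = 30 ≡ 4 = α_err ✓ (single-error assumption holds).
Step 4: error magnitude e = S_0/v_2 = S_0·∏_{j≠2}(α_2 − α_j) = 6·2 = 12 ≡ 12 (mod 13).
Step 5: correct position 2: c_2 = r_2 − e = 2 − 12 ≡ 3 (mod 13). Hence c = [2, 3, 5, 7, 12].
  Check: interpolating c through the α_i gives m(x) = 8 + 2·x (degree < 2) with m(α_i) = c_i for every i, so c is indeed a codeword.


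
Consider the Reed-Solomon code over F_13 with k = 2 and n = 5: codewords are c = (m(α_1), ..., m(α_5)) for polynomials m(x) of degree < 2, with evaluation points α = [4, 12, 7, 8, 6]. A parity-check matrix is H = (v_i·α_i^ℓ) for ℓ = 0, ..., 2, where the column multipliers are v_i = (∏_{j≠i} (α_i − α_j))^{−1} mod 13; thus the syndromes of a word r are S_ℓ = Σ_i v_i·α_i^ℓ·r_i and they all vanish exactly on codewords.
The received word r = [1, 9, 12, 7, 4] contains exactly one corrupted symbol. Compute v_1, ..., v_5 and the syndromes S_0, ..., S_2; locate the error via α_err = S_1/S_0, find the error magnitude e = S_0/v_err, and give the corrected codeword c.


S = (2, 11, 2), error at position 2, error magnitude e = 9, c = [1, 0, 12, 7, 4].

Step 1: column multipliers v_i = (∏_{j≠i}(α_i − α_j))^{−1} mod 13.
  i = 1 (α = 4): (4−12)(4−7)(4−8)(4−6) = (−8)·(−3)·(−4)·(−2) = 192 ≡ 10, so v_1 = 10^{−1} = 4 (mod 13).
  i = 2 (α = 12): (12−4)(12−7)(12−8)(12−6) = 8·5·4·6 = 960 ≡ 11, so v_2 = 11^{−1} = 6 (mod 13).
  i = 3 (α = 7): (7−4)(7−12)(7−8)(7−6) = 3·(−5)·(−1)·1 = 15 ≡ 2, so v_3 = 2^{−1} = 7 (mod 13).
  i = 4 (α = 8): (8−4)(8−12)(8−7)(8−6) = 4·(−4)·1·2 = −32 ≡ 7, so v_4 = 7^{−1} = 2 (mod 13).
  i = 5 (α = 6): (6−4)(6−12)(6−7)(6−8) = 2·(−6)·(−1)·(−2) = −24 ≡ 2, so v_5 = 2^{−1} = 7 (mod 13).
  v = [4, 6, 7, 2, 7].
Step 2: syndromes of r = [1, 9, 12, 7, 4] (all sums mod 13).
  S_0 = Σ v_i r_i = 4·1 + 6·9 + 7·12 + 2·7 + 7·4 = 184 ≡ 2.
  S_1 = Σ v_i α_i r_i = 4·4·1 + 6·12·9 + 7·7·12 + 2·8·7 + 7·6·4 = 1532 ≡ 11.
  α_i^2 mod 13 = [3, 1, 10, 12, 10].
  S_2 = Σ v_i α_i^2 r_i = 4·3·1 + 6·1·9 + 7·10·12 + 2·12·7 + 7·10·4 = 1354 ≡ 2.
  S = (2, 11, 2) ≠ 0, so r is not a codeword (an error is present).
Step 3: locate the error. For a single error e at position i, S_ℓ = v_i·e·α_i^ℓ, so α_err = S_1/S_0.
  S_0^{−1} = 2^{−1} = 7 (mod 13), so α_err = 11·7 = 77 ≡ 12 = α_2. Error position i = 2.
  Consistency check: S_2/S_1 = 2·6 = 12 ≡ 12 = α_err ✓ (single-error assumption holds).
Step 4: error magnitude e = S_0/v_2 = S_0·∏_{j≠2}(α_2 − α_j) = 2·11 = 22 ≡ 9 (mod 13).
Step 5: correct position 2: c_2 = r_2 − e = 9 − 9 ≡ 0 (mod 13). Hence c = [1, 0, 12, 7, 4].
  Check: interpolating c through the α_i gives m(x) = 8 + 8·x (degree < 2) with m(α_i) = c_i for every i, so c is indeed a codeword.


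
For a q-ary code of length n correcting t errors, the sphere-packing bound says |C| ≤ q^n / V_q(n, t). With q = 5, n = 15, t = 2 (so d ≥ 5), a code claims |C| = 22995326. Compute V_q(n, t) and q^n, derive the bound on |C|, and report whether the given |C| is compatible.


V_q(n, t) = 1741, q^n = 30517578125, Hamming bound = 17528764, |C| = 22995326 > bound (violated).

Step 1: Compute V_q(n, t) = Σ_{j=0}^2 C(n, j) (q−1)^j.
  j = 0: C(15,0)·(4)^0 = 1·1 = 1.
  j = 1: C(15,1)·(4)^1 = 15·4 = 60.
  j = 2: C(15,2)·(4)^2 = 105·16 = 1680.
  V_q(n, t) = 1 + 60 + 1680 = 1741.
Step 2: q^n = 5^15 = 30517578125.
Step 3: Hamming bound ⌊q^n / V_q(n,t)⌋ = ⌊30517578125/1741⌋ = 17528764.
Step 4: Compare |C| = 22995326 to 17528764: violated.
The claimed |C| lies above the Hamming bound, so no 5-ary code of length 15 with d ≥ 5 can have 22995326 codewords.


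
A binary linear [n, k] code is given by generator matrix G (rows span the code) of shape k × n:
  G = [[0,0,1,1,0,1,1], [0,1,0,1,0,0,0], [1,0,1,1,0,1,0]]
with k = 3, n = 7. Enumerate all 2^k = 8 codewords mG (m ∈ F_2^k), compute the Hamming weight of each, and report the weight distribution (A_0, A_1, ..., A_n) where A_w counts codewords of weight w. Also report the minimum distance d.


Weight distribution: A_0 = 1, A_2 = 2, A_4 = 5. Minimum distance d = 2.

Enumerate all 2^3 = 8 messages m ∈ F_2^3.
For each, compute codeword c = mG in F_2^7, then tally its weight.
  m = 000 → c = 0000000, weight = 0.
  m = 100 → c = 0011011, weight = 4.
  m = 010 → c = 0101000, weight = 2.
  m = 110 → c = 0110011, weight = 4.
  m = 001 → c = 1011010, weight = 4.
  m = 101 → c = 1000001, weight = 2.
  m = 011 → c = 1110010, weight = 4.
  m = 111 → c = 1101001, weight = 4.
Tally weights:
  weight 0: 1 codewords.
  weight 2: 2 codewords.
  weight 4: 5 codewords.
Minimum distance d = smallest w > 0 with A_w > 0 = 2.
Sanity: Σ A_w = 8 = 2^3 = 8 ✓.


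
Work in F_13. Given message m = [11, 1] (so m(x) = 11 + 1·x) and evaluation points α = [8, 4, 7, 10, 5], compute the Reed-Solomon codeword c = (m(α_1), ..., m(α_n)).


c = [6, 2, 5, 8, 3]

Message polynomial: m(x) = 11 + 1·x (mod 13).
For each evaluation point α_i, compute m(α_i) mod 13:
  α_1 = 8: Horner steps 1 → 6, so m(8) = 6.
  α_2 = 4: Horner steps 1 → 2, so m(4) = 2.
  α_3 = 7: Horner steps 1 → 5, so m(7) = 5.
  α_4 = 10: Horner steps 1 → 8, so m(10) = 8.
  α_5 = 5: Horner steps 1 → 3, so m(5) = 3.
Codeword c = [6, 2, 5, 8, 3] ∈ F_13^5.


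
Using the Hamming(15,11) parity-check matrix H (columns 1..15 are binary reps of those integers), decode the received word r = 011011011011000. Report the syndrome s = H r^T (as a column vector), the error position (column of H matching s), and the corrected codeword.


s = (0, 1, 0, 0)^T, error position = 4, corrected codeword c = 011111011011000

Compute s = H r^T mod 2 one row at a time:
  s_1 = 1 + 1 + 0 + 1 + 1 + 0 + 0 + 0 = 4 ≡ 0 (mod 2).
  s_2 = 0 + 1 + 1 + 0 + 1 + 0 + 0 + 0 = 3 ≡ 1 (mod 2).
  s_3 = 1 + 1 + 1 + 0 + 0 + 1 + 0 + 0 = 4 ≡ 0 (mod 2).
  s_4 = 0 + 1 + 1 + 0 + 1 + 1 + 0 + 0 = 4 ≡ 0 (mod 2).
s = (0, 1, 0, 0)^T — this equals column 4 of H (binary 0100), so error is at position 4.
Correct: flip bit 4 of r = 011011011011000 to get c = 011111011011000.


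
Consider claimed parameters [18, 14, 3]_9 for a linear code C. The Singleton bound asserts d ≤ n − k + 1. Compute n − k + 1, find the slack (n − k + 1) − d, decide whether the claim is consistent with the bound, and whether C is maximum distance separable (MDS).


Singleton RHS = n − k + 1 = 5, slack = 2, bound satisfied, not MDS.

Singleton bound: d ≤ n − k + 1.
Here n = 18, k = 14, so n − k + 1 = 5.
Given d = 3, check d ≤ 5: YES.
Slack = (n − k + 1) − d = 2.
The code is NOT MDS (slack = 2 > 0).
Description: the claimed parameters are [18, 14, 3]_9; such a code would be non-MDS.


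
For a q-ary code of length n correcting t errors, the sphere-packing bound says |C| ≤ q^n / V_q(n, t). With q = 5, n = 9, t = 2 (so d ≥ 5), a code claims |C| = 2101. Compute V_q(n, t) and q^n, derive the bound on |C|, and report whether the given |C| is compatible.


V_q(n, t) = 613, q^n = 1953125, Hamming bound = 3186, |C| = 2101 ≤ bound (satisfied).

Step 1: Compute V_q(n, t) = Σ_{j=0}^2 C(n, j) (q−1)^j.
  j = 0: C(9,0)·(4)^0 = 1·1 = 1.
  j = 1: C(9,1)·(4)^1 = 9·4 = 36.
  j = 2: C(9,2)·(4)^2 = 36·16 = 576.
  V_q(n, t) = 1 + 36 + 576 = 613.
Step 2: q^n = 5^9 = 1953125.
Step 3: Hamming bound ⌊q^n / V_q(n,t)⌋ = ⌊1953125/613⌋ = 3186.
Step 4: Compare |C| = 2101 to 3186: satisfied.
The claimed |C| lies below the Hamming bound.


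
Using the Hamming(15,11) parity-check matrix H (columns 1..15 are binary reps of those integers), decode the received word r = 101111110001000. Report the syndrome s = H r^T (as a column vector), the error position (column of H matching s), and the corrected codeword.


s = (0, 1, 1, 0)^T, error position = 6, corrected codeword c = 101110110001000

Compute s = H r^T mod 2 one row at a time:
  s_1 = 1 + 0 + 0 + 0 + 1 + 0 + 0 + 0 = 2 ≡ 0 (mod 2).
  s_2 = 1 + 1 + 1 + 1 + 1 + 0 + 0 + 0 = 5 ≡ 1 (mod 2).
  s_3 = 0 + 1 + 1 + 1 + 0 + 0 + 0 + 0 = 3 ≡ 1 (mod 2).
  s_4 = 1 + 1 + 1 + 1 + 0 + 0 + 0 + 0 = 4 ≡ 0 (mod 2).
s = (0, 1, 1, 0)^T — this equals column 6 of H (binary 0110), so error is at position 6.
Correct: flip bit 6 of r = 101111110001000 to get c = 101110110001000.


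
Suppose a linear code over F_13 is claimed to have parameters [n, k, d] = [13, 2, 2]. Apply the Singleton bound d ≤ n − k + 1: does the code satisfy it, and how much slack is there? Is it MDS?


Singleton RHS = n − k + 1 = 12, slack = 10, bound satisfied, not MDS.

Singleton bound: d ≤ n − k + 1.
Here n = 13, k = 2, so n − k + 1 = 12.
Given d = 2, check d ≤ 12: YES.
Slack = (n − k + 1) − d = 10.
The code is NOT MDS (slack = 10 > 0).
Description: the claimed parameters are [13, 2, 2]_13; such a code would be non-MDS.


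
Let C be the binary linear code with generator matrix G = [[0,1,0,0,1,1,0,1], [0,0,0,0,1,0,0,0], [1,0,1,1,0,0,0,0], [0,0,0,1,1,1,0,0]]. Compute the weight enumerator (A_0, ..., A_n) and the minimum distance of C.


Weight distribution: A_0 = 1, A_1 = 1, A_2 = 1, A_3 = 5, A_4 = 5, A_5 = 1, A_6 = 1, A_7 = 1. Minimum distance d = 1.

Enumerate all 2^4 = 16 messages m ∈ F_2^4.
For each, compute codeword c = mG in F_2^8, then tally its weight.
  m = 0000 → c = 00000000, weight = 0.
  m = 1000 → c = 01001101, weight = 4.
  m = 0100 → c = 00001000, weight = 1.
  m = 1100 → c = 01000101, weight = 3.
  m = 0010 → c = 10110000, weight = 3.
  m = 1010 → c = 11111101, weight = 7.
  m = 0110 → c = 10111000, weight = 4.
  m = 1110 → c = 11110101, weight = 6.
  m = 0001 → c = 00011100, weight = 3.
  m = 1001 → c = 01010001, weight = 3.
  m = 0101 → c = 00010100, weight = 2.
  m = 1101 → c = 01011001, weight = 4.
  m = 0011 → c = 10101100, weight = 4.
  m = 1011 → c = 11100001, weight = 4.
  m = 0111 → c = 10100100, weight = 3.
  m = 1111 → c = 11101001, weight = 5.
Tally weights:
  weight 0: 1 codewords.
  weight 1: 1 codewords.
  weight 2: 1 codewords.
  weight 3: 5 codewords.
  weight 4: 5 codewords.
  weight 5: 1 codewords.
  weight 6: 1 codewords.
  weight 7: 1 codewords.
Minimum distance d = smallest w > 0 with A_w > 0 = 1.
Sanity: Σ A_w = 16 = 2^4 = 16 ✓.


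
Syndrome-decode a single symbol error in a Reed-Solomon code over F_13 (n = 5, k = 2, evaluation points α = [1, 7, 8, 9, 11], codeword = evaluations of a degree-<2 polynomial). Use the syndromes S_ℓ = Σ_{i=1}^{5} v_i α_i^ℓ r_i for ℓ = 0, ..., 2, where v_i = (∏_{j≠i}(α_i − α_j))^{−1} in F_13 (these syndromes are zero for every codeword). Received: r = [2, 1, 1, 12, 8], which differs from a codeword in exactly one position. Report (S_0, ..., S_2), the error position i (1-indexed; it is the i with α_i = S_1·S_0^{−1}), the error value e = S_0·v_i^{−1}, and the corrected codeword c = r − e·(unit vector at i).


S = (6, 3, 8), error at position 2, error magnitude e = 11, c = [2, 3, 1, 12, 8].

Step 1: column multipliers v_i = (∏_{j≠i}(α_i − α_j))^{−1} mod 13.
  i = 1 (α = 1): (1−7)(1−8)(1−9)(1−11) = (−6)·(−7)·(−8)·(−10) = 3360 ≡ 6, so v_1 = 6^{−1} = 11 (mod 13).
  i = 2 (α = 7): (7−1)(7−8)(7−9)(7−11) = 6·(−1)·(−2)·(−4) = −48 ≡ 4, so v_2 = 4^{−1} = 10 (mod 13).
  i = 3 (α = 8): (8−1)(8−7)(8−9)(8−11) = 7·1·(−1)·(−3) = 21 ≡ 8, so v_3 = 8^{−1} = 5 (mod 13).
  i = 4 (α = 9): (9−1)(9−7)(9−8)(9−11) = 8·2·1·(−2) = −32 ≡ 7, so v_4 = 7^{−1} = 2 (mod 13).
  i = 5 (α = 11): (11−1)(11−7)(11−8)(11−9) = 10·4·3·2 = 240 ≡ 6, so v_5 = 6^{−1} = 11 (mod 13).
  v = [11, 10, 5, 2, 11].
Step 2: syndromes of r = [2, 1, 1, 12, 8] (all sums mod 13).
  S_0 = Σ v_i r_i = 11·2 + 10·1 + 5·1 + 2·12 + 11·8 = 149 ≡ 6.
  S_1 = Σ v_i α_i r_i = 11·1·2 + 10·7·1 + 5·8·1 + 2·9·12 + 11·11·8 = 1316 ≡ 3.
  α_i^2 mod 13 = [1, 10, 12, 3, 4].
  S_2 = Σ v_i α_i^2 r_i = 11·1·2 + 10·10·1 + 5·12·1 + 2·3·12 + 11·4·8 = 606 ≡ 8.
  S = (6, 3, 8) ≠ 0, so r is not a codeword (an error is present).
Step 3: locate the error. For a single error e at position i, S_ℓ = v_i·e·α_i^ℓ, so α_err = S_1/S_0.
  S_0^{−1} = 6^{−1} = 11 (mod 13), so α_err = 3·11 = 33 ≡ 7 = α_2. Error position i = 2.
  Consistency check: S_2/S_1 = 8·9 = 72 ≡ 7 = α_err ✓ (single-error assumption holds).
Step 4: error magnitude e = S_0/v_2 = S_0·∏_{j≠2}(α_2 − α_j) = 6·4 = 24 ≡ 11 (mod 13).
Step 5: correct position 2: c_2 = r_2 − e = 1 − 11 ≡ 3 (mod 13). Hence c = [2, 3, 1, 12, 8].
  Check: interpolating c through the α_i gives m(x) = 4 + 11·x (degree < 2) with m(α_i) = c_i for every i, so c is indeed a codeword.


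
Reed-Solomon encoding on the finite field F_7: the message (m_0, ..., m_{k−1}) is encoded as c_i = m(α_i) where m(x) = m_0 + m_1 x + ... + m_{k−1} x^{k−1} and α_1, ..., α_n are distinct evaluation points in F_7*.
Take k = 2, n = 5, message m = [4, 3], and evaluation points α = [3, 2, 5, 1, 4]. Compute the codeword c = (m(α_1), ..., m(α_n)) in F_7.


c = [6, 3, 5, 0, 2]

Message polynomial: m(x) = 4 + 3·x (mod 7).
For each evaluation point α_i, compute m(α_i) mod 7:
  α_1 = 3: Horner steps 3 → 6, so m(3) = 6.
  α_2 = 2: Horner steps 3 → 3, so m(2) = 3.
  α_3 = 5: Horner steps 3 → 5, so m(5) = 5.
  α_4 = 1: Horner steps 3 → 0, so m(1) = 0.
  α_5 = 4: Horner steps 3 → 2, so m(4) = 2.
Codeword c = [6, 3, 5, 0, 2] ∈ F_7^5.


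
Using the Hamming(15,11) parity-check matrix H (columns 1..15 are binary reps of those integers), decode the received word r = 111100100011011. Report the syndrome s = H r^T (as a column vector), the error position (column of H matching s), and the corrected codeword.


s = (0, 1, 0, 1)^T, error position = 5, corrected codeword c = 111110100011011

Compute s = H r^T mod 2 one row at a time:
  s_1 = 0 + 0 + 0 + 1 + 1 + 0 + 1 + 1 = 4 ≡ 0 (mod 2).
  s_2 = 1 + 0 + 0 + 1 + 1 + 0 + 1 + 1 = 5 ≡ 1 (mod 2).
  s_3 = 1 + 1 + 0 + 1 + 0 + 1 + 1 + 1 = 6 ≡ 0 (mod 2).
  s_4 = 1 + 1 + 0 + 1 + 0 + 1 + 0 + 1 = 5 ≡ 1 (mod 2).
s = (0, 1, 0, 1)^T — this equals column 5 of H (binary 0101), so error is at position 5.
Correct: flip bit 5 of r = 111100100011011 to get c = 111110100011011.


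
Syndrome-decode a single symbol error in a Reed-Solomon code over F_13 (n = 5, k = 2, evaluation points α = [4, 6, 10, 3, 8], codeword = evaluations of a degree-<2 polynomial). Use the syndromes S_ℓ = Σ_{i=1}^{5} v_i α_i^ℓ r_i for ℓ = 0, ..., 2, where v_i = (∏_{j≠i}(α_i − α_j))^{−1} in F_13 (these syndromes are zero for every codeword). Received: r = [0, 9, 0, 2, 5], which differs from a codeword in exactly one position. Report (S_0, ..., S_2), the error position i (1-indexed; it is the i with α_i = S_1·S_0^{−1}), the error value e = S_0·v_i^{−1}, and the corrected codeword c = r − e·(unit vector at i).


S = (7, 5, 11), error at position 3, error magnitude e = 12, c = [0, 9, 1, 2, 5].

Step 1: column multipliers v_i = (∏_{j≠i}(α_i − α_j))^{−1} mod 13.
  i = 1 (α = 4): (4−6)(4−10)(4−3)(4−8) = (−2)·(−6)·1·(−4) = −48 ≡ 4, so v_1 = 4^{−1} = 10 (mod 13).
  i = 2 (α = 6): (6−4)(6−10)(6−3)(6−8) = 2·(−4)·3·(−2) = 48 ≡ 9, so v_2 = 9^{−1} = 3 (mod 13).
  i = 3 (α = 10): (10−4)(10−6)(10−3)(10−8) = 6·4·7·2 = 336 ≡ 11, so v_3 = 11^{−1} = 6 (mod 13).
  i = 4 (α = 3): (3−4)(3−6)(3−10)(3−8) = (−1)·(−3)·(−7)·(−5) = 105 ≡ 1, so v_4 = 1^{−1} = 1 (mod 13).
  i = 5 (α = 8): (8−4)(8−6)(8−10)(8−3) = 4·2·(−2)·5 = −80 ≡ 11, so v_5 = 11^{−1} = 6 (mod 13).
  v = [10, 3, 6, 1, 6].
Step 2: syndromes of r = [0, 9, 0, 2, 5] (all sums mod 13).
  S_0 = Σ v_i r_i = 10·0 + 3·9 + 6·0 + 1·2 + 6·5 = 59 ≡ 7.
  S_1 = Σ v_i α_i r_i = 10·4·0 + 3·6·9 + 6·10·0 + 1·3·2 + 6·8·5 = 408 ≡ 5.
  α_i^2 mod 13 = [3, 10, 9, 9, 12].
  S_2 = Σ v_i α_i^2 r_i = 10·3·0 + 3·10·9 + 6·9·0 + 1·9·2 + 6·12·5 = 648 ≡ 11.
  S = (7, 5, 11) ≠ 0, so r is not a codeword (an error is present).
Step 3: locate the error. For a single error e at position i, S_ℓ = v_i·e·α_i^ℓ, so α_err = S_1/S_0.
  S_0^{−1} = 7^{−1} = 2 (mod 13), so α_err = 5·2 = 10 ≡ 10 = α_3. Error position i = 3.
  Consistency check: S_2/S_1 = 11·8 = 88 ≡ 10 = α_err ✓ (single-error assumption holds).
Step 4: error magnitude e = S_0/v_3 = S_0·∏_{j≠3}(α_3 − α_j) = 7·11 = 77 ≡ 12 (mod 13).
Step 5: correct position 3: c_3 = r_3 − e = 0 − 12 ≡ 1 (mod 13). Hence c = [0, 9, 1, 2, 5].
  Check: interpolating c through the α_i gives m(x) = 8 + 11·x (degree < 2) with m(α_i) = c_i for every i, so c is indeed a codeword.


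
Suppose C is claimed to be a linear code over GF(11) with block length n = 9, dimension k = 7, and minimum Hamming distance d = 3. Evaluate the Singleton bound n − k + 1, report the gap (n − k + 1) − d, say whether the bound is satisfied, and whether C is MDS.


Singleton RHS = n − k + 1 = 3, slack = 0, bound satisfied, MDS.

Singleton bound: d ≤ n − k + 1.
Here n = 9, k = 7, so n − k + 1 = 3.
Given d = 3, check d ≤ 3: YES.
Slack = (n − k + 1) − d = 0.
The code is MDS (slack = 0).
Description: the claimed parameters are [9, 7, 3]_11; such a code would be MDS (meets Singleton bound).


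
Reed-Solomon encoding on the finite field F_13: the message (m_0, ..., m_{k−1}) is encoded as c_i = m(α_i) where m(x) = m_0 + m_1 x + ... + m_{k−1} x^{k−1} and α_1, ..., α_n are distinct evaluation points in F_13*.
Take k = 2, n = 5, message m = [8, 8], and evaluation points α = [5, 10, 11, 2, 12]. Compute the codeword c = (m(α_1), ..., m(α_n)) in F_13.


c = [9, 10, 5, 11, 0]

Message polynomial: m(x) = 8 + 8·x (mod 13).
For each evaluation point α_i, compute m(α_i) mod 13:
  α_1 = 5: Horner steps 8 → 9, so m(5) = 9.
  α_2 = 10: Horner steps 8 → 10, so m(10) = 10.
  α_3 = 11: Horner steps 8 → 5, so m(11) = 5.
  α_4 = 2: Horner steps 8 → 11, so m(2) = 11.
  α_5 = 12: Horner steps 8 → 0, so m(12) = 0.
Codeword c = [9, 10, 5, 11, 0] ∈ F_13^5.


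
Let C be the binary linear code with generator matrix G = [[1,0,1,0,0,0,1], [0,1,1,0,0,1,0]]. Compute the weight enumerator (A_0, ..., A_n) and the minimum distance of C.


Weight distribution: A_0 = 1, A_3 = 2, A_4 = 1. Minimum distance d = 3.

Enumerate all 2^2 = 4 messages m ∈ F_2^2.
For each, compute codeword c = mG in F_2^7, then tally its weight.
  m = 00 → c = 0000000, weight = 0.
  m = 10 → c = 1010001, weight = 3.
  m = 01 → c = 0110010, weight = 3.
  m = 11 → c = 1100011, weight = 4.
Tally weights:
  weight 0: 1 codewords.
  weight 3: 2 codewords.
  weight 4: 1 codewords.
Minimum distance d = smallest w > 0 with A_w > 0 = 3.
Sanity: Σ A_w = 4 = 2^2 = 4 ✓.


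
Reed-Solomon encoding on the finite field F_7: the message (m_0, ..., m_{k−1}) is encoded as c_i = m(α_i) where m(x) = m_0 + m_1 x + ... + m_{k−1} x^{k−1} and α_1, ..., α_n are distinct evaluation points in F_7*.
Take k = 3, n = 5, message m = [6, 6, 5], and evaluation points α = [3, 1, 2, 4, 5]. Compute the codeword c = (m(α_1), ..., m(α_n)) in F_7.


c = [6, 3, 3, 5, 0]

Message polynomial: m(x) = 6 + 6·x + 5·x^2 (mod 7).
For each evaluation point α_i, compute m(α_i) mod 7:
  α_1 = 3: Horner steps 5 → 0 → 6, so m(3) = 6.
  α_2 = 1: Horner steps 5 → 4 → 3, so m(1) = 3.
  α_3 = 2: Horner steps 5 → 2 → 3, so m(2) = 3.
  α_4 = 4: Horner steps 5 → 5 → 5, so m(4) = 5.
  α_5 = 5: Horner steps 5 → 3 → 0, so m(5) = 0.
Codeword c = [6, 3, 3, 5, 0] ∈ F_7^5.


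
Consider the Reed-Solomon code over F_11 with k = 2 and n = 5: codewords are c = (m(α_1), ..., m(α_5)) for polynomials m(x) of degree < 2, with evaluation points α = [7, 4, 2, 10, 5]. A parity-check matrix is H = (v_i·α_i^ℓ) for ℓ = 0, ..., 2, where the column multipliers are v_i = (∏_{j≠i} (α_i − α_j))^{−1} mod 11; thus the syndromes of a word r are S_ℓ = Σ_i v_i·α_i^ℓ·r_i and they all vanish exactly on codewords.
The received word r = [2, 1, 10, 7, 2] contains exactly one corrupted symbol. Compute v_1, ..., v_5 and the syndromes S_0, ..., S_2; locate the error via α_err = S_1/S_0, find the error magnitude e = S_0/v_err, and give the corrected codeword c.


S = (1, 7, 5), error at position 1, error magnitude e = 9, c = [4, 1, 10, 7, 2].

Step 1: column multipliers v_i = (∏_{j≠i}(α_i − α_j))^{−1} mod 11.
  i = 1 (α = 7): (7−4)(7−2)(7−10)(7−5) = 3·5·(−3)·2 = −90 ≡ 9, so v_1 = 9^{−1} = 5 (mod 11).
  i = 2 (α = 4): (4−7)(4−2)(4−10)(4−5) = (−3)·2·(−6)·(−1) = −36 ≡ 8, so v_2 = 8^{−1} = 7 (mod 11).
  i = 3 (α = 2): (2−7)(2−4)(2−10)(2−5) = (−5)·(−2)·(−8)·(−3) = 240 ≡ 9, so v_3 = 9^{−1} = 5 (mod 11).
  i = 4 (α = 10): (10−7)(10−4)(10−2)(10−5) = 3·6·8·5 = 720 ≡ 5, so v_4 = 5^{−1} = 9 (mod 11).
  i = 5 (α = 5): (5−7)(5−4)(5−2)(5−10) = (−2)·1·3·(−5) = 30 ≡ 8, so v_5 = 8^{−1} = 7 (mod 11).
  v = [5, 7, 5, 9, 7].
Step 2: syndromes of r = [2, 1, 10, 7, 2] (all sums mod 11).
  S_0 = Σ v_i r_i = 5·2 + 7·1 + 5·10 + 9·7 + 7·2 = 144 ≡ 1.
  S_1 = Σ v_i α_i r_i = 5·7·2 + 7·4·1 + 5·2·10 + 9·10·7 + 7·5·2 = 898 ≡ 7.
  α_i^2 mod 11 = [5, 5, 4, 1, 3].
  S_2 = Σ v_i α_i^2 r_i = 5·5·2 + 7·5·1 + 5·4·10 + 9·1·7 + 7·3·2 = 390 ≡ 5.
  S = (1, 7, 5) ≠ 0, so r is not a codeword (an error is present).
Step 3: locate the error. For a single error e at position i, S_ℓ = v_i·e·α_i^ℓ, so α_err = S_1/S_0.
  S_0^{−1} = 1^{−1} = 1 (mod 11), so α_err = 7·1 = 7 ≡ 7 = α_1. Error position i = 1.
  Consistency check: S_2/S_1 = 5·8 = 40 ≡ 7 = α_err ✓ (single-error assumption holds).
Step 4: error magnitude e = S_0/v_1 = S_0·∏_{j≠1}(α_1 − α_j) = 1·9 = 9 ≡ 9 (mod 11).
Step 5: correct position 1: c_1 = r_1 − e = 2 − 9 ≡ 4 (mod 11). Hence c = [4, 1, 10, 7, 2].
  Check: interpolating c through the α_i gives m(x) = 8 + 1·x (degree < 2) with m(α_i) = c_i for every i, so c is indeed a codeword.


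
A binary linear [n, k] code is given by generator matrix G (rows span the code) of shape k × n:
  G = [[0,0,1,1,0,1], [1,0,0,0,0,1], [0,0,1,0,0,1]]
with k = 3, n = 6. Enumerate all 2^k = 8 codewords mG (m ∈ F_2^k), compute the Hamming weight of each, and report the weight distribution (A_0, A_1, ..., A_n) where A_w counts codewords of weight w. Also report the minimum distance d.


Weight distribution: A_0 = 1, A_1 = 1, A_2 = 3, A_3 = 3. Minimum distance d = 1.

Enumerate all 2^3 = 8 messages m ∈ F_2^3.
For each, compute codeword c = mG in F_2^6, then tally its weight.
  m = 000 → c = 000000, weight = 0.
  m = 100 → c = 001101, weight = 3.
  m = 010 → c = 100001, weight = 2.
  m = 110 → c = 101100, weight = 3.
  m = 001 → c = 001001, weight = 2.
  m = 101 → c = 000100, weight = 1.
  m = 011 → c = 101000, weight = 2.
  m = 111 → c = 100101, weight = 3.
Tally weights:
  weight 0: 1 codewords.
  weight 1: 1 codewords.
  weight 2: 3 codewords.
  weight 3: 3 codewords.
Minimum distance d = smallest w > 0 with A_w > 0 = 1.
Sanity: Σ A_w = 8 = 2^3 = 8 ✓.


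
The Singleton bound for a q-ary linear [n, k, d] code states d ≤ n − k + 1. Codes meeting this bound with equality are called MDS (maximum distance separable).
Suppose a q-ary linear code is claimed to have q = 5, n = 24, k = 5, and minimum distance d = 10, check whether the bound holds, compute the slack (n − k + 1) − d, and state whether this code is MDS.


Singleton RHS = n − k + 1 = 20, slack = 10, bound satisfied, not MDS.

Singleton bound: d ≤ n − k + 1.
Here n = 24, k = 5, so n − k + 1 = 20.
Given d = 10, check d ≤ 20: YES.
Slack = (n − k + 1) − d = 10.
The code is NOT MDS (slack = 10 > 0).
Description: the claimed parameters are [24, 5, 10]_5; such a code would be non-MDS.


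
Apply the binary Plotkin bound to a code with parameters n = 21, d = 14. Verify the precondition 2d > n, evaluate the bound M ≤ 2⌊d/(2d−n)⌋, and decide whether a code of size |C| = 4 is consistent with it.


Plotkin bound M ≤ 4; given |C| = 4 ≤ bound (satisfied).

Check applicability: 2d = 28, n = 21.
2d − n = 7 > 0, so Plotkin applies.
Compute d/(2d−n) = 14/7 ≈ 2.0000.
⌊d/(2d−n)⌋ = 2.
Plotkin bound: M ≤ 2·2 = 4.
Given |C| = 4, check: satisfied.
This |C| is at the Plotkin bound.
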